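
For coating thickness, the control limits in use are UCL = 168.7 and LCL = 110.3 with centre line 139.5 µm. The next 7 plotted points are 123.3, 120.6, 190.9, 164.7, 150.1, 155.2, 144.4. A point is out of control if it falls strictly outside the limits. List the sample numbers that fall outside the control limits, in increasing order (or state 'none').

3

Compare each point to [110.3, 168.7]: sample 3 = 190.9 > UCL.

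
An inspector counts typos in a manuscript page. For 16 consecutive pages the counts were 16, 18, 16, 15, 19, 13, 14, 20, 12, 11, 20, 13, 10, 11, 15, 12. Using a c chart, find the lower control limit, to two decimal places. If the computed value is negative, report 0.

c̄ = (16 + 18 + 16 + 15 + 19 + 13 + 14 + 20 + 12 + 11 + 20 + 13 + 10 + 11 + 15 + 12) / 16 = 235 / 16 = 14.6875
LCL = c̄ − 3√c̄ = 14.6875 − 3 × 3.8324 = 3.1902

3.19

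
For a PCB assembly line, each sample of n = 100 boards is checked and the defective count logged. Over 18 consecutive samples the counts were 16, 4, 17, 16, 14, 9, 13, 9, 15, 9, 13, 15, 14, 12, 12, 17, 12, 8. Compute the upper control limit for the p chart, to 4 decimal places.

0.2242

p̄ = Σdᵢ / (k·n) = 225 / (18 × 100) = 0.12500
UCL = p̄ + 3·√(p̄(1−p̄)/n) = 0.12500 + 3 × √(0.12500×0.87500/100) = 0.12500 + 3 × 0.03307 = 0.22422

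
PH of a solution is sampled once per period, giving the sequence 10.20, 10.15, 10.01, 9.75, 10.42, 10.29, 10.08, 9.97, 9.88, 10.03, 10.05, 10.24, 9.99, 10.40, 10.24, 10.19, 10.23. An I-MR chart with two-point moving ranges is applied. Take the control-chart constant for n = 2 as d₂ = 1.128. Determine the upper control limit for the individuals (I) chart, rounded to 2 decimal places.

10.61

X̄ = (10.20 + 10.15 + 10.01 + 9.75 + 10.42 + 10.29 + 10.08 + 9.97 + 9.88 + 10.03 + 10.05 + 10.24 + 9.99 + 10.40 + 10.24 + 10.19 + 10.23) / 17 = 10.1247
Moving ranges: 0.05, 0.14, 0.26, 0.67, 0.13, 0.21, 0.11, 0.09, 0.15, 0.02, 0.19, 0.25, 0.41, 0.16, 0.05, 0.04; M̄R̄ = 2.9300 / 16 = 0.1831
UCL = X̄ + 3·M̄R̄/d₂ = 10.1247 + 3 × 0.1831 / 1.128 = 10.6117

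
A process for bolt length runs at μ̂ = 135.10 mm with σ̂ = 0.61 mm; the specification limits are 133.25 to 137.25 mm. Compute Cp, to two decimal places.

Cp = (USL − LSL) / (6σ̂) = (137.25 − 133.25) / (6 × 0.61) = 4.0000 / 3.6600 = 1.0929

1.09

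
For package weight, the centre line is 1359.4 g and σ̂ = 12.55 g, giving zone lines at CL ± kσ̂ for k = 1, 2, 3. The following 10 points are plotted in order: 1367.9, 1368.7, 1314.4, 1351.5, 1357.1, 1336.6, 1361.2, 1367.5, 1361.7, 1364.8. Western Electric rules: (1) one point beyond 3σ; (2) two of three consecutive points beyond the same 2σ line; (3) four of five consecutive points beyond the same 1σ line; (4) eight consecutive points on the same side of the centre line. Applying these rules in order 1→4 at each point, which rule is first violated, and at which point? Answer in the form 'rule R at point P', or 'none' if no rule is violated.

rule 1 at point 3

Zone of each point (C = within 1σ̂, B = 1σ̂–2σ̂, A = 2σ̂–3σ̂, * = beyond 3σ̂; sign = side of CL): 1:+C, 2:+C, 3:-*, 4:-C, 5:-C, 6:-B, 7:+C, 8:+C, 9:+C, 10:+C
Rule 1 (one point beyond the 3σ limits) is satisfied at point 3.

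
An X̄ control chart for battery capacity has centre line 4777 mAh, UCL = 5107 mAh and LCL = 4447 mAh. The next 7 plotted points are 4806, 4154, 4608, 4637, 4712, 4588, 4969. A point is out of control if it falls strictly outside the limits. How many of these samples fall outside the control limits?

1

Compare each point to [4447, 5107]: sample 2 = 4154 < LCL.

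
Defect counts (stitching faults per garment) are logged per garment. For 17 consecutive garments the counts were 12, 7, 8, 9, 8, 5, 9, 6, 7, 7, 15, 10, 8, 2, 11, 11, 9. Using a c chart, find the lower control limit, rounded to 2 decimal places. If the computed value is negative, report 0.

0.00

c̄ = (12 + 7 + 8 + 9 + 8 + 5 + 9 + 6 + 7 + 7 + 15 + 10 + 8 + 2 + 11 + 11 + 9) / 17 = 144 / 17 = 8.4706
LCL = c̄ − 3√c̄ = 8.4706 − 3 × 2.9104 = -0.2607 → 0 (cannot be negative)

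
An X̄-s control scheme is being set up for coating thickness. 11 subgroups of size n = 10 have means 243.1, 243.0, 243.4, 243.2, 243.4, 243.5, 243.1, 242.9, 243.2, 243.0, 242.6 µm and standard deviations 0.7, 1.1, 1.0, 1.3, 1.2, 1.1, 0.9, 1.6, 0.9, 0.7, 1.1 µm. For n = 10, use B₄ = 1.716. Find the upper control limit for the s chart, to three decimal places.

s̄ = (0.7 + 1.1 + 1.0 + 1.3 + 1.2 + 1.1 + 0.9 + 1.6 + 0.9 + 0.7 + 1.1) / 11 = 1.0545
UCL_s = B₄·s̄ = 1.716 × 1.0545 = 1.8096

1.810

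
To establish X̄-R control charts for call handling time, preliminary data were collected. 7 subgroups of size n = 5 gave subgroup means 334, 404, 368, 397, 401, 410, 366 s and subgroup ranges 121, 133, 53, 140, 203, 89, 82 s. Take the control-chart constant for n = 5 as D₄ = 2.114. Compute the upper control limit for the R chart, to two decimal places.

247.94

R̄ = (121 + 133 + 53 + 140 + 203 + 89 + 82) / 7 = 821.0000 / 7 = 117.2857
UCL_R = D₄·R̄ = 2.114 × 117.2857 = 247.9420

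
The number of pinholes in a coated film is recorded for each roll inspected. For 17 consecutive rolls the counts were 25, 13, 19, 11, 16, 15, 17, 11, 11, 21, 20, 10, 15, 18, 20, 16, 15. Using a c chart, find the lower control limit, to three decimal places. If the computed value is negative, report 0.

c̄ = (25 + 13 + 19 + 11 + 16 + 15 + 17 + 11 + 11 + 21 + 20 + 10 + 15 + 18 + 20 + 16 + 15) / 17 = 273 / 17 = 16.0588
LCL = c̄ − 3√c̄ = 16.0588 − 3 × 4.0073 = 4.0368

4.037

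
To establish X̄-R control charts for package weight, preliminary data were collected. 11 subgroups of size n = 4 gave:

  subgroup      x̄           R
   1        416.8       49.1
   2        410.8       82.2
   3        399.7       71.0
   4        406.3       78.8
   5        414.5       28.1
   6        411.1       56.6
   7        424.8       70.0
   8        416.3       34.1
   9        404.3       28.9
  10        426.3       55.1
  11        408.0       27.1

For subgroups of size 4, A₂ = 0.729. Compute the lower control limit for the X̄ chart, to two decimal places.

374.12

X̄̄ = (416.8 + 410.8 + 399.7 + 406.3 + 414.5 + 411.1 + 424.8 + 416.3 + 404.3 + 426.3 + 408.0) / 11 = 4538.9000 / 11 = 412.6273
R̄ = (49.1 + 82.2 + 71.0 + 78.8 + 28.1 + 56.6 + 70.0 + 34.1 + 28.9 + 55.1 + 27.1) / 11 = 581.0000 / 11 = 52.8182
LCL = X̄̄ − A₂·R̄ = 412.6273 − 0.729 × 52.8182 = 374.1228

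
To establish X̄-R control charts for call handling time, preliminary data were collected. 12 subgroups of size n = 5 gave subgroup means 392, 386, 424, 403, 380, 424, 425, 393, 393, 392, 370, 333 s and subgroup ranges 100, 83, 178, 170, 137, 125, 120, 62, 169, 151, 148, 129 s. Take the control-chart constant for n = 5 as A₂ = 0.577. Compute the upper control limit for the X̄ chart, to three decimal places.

468.504

X̄̄ = (392 + 386 + 424 + 403 + 380 + 424 + 425 + 393 + 393 + 392 + 370 + 333) / 12 = 4715.0000 / 12 = 392.9167
R̄ = (100 + 83 + 178 + 170 + 137 + 125 + 120 + 62 + 169 + 151 + 148 + 129) / 12 = 1572.0000 / 12 = 131.0000
UCL = X̄̄ + A₂·R̄ = 392.9167 + 0.577 × 131.0000 = 468.5037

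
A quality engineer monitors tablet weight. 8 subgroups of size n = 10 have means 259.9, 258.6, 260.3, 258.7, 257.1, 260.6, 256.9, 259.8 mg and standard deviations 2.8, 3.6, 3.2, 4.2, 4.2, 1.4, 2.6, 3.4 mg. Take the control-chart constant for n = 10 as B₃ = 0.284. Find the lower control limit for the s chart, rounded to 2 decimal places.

0.90

s̄ = (2.8 + 3.6 + 3.2 + 4.2 + 4.2 + 1.4 + 2.6 + 3.4) / 8 = 3.1750
LCL_s = B₃·s̄ = 0.284 × 3.1750 = 0.9017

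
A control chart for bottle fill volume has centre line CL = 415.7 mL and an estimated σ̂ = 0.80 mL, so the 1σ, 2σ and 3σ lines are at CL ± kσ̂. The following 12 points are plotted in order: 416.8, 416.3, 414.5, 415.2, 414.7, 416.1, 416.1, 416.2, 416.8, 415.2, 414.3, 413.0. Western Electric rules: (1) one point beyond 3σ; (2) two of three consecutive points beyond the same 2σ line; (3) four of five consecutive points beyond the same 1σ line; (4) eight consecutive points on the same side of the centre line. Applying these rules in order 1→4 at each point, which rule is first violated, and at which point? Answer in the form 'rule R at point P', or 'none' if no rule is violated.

rule 1 at point 12

Zone of each point (C = within 1σ̂, B = 1σ̂–2σ̂, A = 2σ̂–3σ̂, * = beyond 3σ̂; sign = side of CL): 1:+B, 2:+C, 3:-B, 4:-C, 5:-B, 6:+C, 7:+C, 8:+C, 9:+B, 10:-C, 11:-B, 12:-*
Rule 1 (one point beyond the 3σ limits) is satisfied at point 12.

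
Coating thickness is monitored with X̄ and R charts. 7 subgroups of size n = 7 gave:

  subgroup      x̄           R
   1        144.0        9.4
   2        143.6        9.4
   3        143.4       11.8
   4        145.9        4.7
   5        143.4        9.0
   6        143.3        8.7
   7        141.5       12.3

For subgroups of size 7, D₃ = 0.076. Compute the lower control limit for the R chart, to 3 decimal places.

R̄ = (9.4 + 9.4 + 11.8 + 4.7 + 9.0 + 8.7 + 12.3) / 7 = 65.3000 / 7 = 9.3286
LCL_R = D₃·R̄ = 0.076 × 9.3286 = 0.7090

0.709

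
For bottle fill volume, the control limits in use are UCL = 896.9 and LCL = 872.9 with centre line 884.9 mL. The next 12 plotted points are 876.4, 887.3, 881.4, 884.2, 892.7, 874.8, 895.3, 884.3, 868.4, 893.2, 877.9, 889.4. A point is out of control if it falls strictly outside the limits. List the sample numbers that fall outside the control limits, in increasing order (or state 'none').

9

Compare each point to [872.9, 896.9]: sample 9 = 868.4 < LCL.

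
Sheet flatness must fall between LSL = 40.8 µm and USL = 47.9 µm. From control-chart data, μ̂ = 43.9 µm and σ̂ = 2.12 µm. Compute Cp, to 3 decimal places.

Cp = (USL − LSL) / (6σ̂) = (47.9 − 40.8) / (6 × 2.12) = 7.1000 / 12.7200 = 0.5582

0.558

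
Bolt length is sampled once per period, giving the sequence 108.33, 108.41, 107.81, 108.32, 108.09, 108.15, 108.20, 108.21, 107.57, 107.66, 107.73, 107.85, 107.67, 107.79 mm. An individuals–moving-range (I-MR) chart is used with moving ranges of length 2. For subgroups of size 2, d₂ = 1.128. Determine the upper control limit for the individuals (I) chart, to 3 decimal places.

108.550

X̄ = (108.33 + 108.41 + 107.81 + 108.32 + 108.09 + 108.15 + 108.20 + 108.21 + 107.57 + 107.66 + 107.73 + 107.85 + 107.67 + 107.79) / 14 = 107.9850
Moving ranges: 0.08, 0.60, 0.51, 0.23, 0.06, 0.05, 0.01, 0.64, 0.09, 0.07, 0.12, 0.18, 0.12; M̄R̄ = 2.7600 / 13 = 0.2123
UCL = X̄ + 3·M̄R̄/d₂ = 107.9850 + 3 × 0.2123 / 1.128 = 108.5496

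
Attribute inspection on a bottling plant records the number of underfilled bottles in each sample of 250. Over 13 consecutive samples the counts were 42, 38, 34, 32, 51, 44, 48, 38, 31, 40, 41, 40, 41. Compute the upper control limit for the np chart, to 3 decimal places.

57.390

p̄ = Σdᵢ / (k·n) = 520 / (13 × 250) = 0.16000
UCL = np̄ + 3·√(np̄(1−p̄)) = 40.0000 + 3 × √(40.0000×0.84000) = 40.0000 + 3 × 5.7966 = 57.3897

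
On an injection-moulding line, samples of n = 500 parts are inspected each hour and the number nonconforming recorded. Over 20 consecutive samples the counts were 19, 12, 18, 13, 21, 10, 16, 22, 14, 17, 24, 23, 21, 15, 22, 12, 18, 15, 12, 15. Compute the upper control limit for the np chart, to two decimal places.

p̄ = Σdᵢ / (k·n) = 339 / (20 × 500) = 0.03390
UCL = np̄ + 3·√(np̄(1−p̄)) = 16.9500 + 3 × √(16.9500×0.96610) = 16.9500 + 3 × 4.0467 = 29.0900

29.09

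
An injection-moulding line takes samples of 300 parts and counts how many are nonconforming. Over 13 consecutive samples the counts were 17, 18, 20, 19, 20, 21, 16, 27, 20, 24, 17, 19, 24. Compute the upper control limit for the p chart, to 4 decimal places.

p̄ = Σdᵢ / (k·n) = 262 / (13 × 300) = 0.06718
UCL = p̄ + 3·√(p̄(1−p̄)/n) = 0.06718 + 3 × √(0.06718×0.93282/300) = 0.06718 + 3 × 0.01445 = 0.11054

0.1105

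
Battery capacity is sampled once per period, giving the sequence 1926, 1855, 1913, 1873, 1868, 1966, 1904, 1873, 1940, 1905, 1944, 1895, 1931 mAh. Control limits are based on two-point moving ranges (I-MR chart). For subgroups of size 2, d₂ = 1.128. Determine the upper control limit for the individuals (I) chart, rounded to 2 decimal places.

2038.14

X̄ = (1926 + 1855 + 1913 + 1873 + 1868 + 1966 + 1904 + 1873 + 1940 + 1905 + 1944 + 1895 + 1931) / 13 = 1907.1538
Moving ranges: 71, 58, 40, 5, 98, 62, 31, 67, 35, 39, 49, 36; M̄R̄ = 591.0000 / 12 = 49.2500
UCL = X̄ + 3·M̄R̄/d₂ = 1907.1538 + 3 × 49.2500 / 1.128 = 2038.1379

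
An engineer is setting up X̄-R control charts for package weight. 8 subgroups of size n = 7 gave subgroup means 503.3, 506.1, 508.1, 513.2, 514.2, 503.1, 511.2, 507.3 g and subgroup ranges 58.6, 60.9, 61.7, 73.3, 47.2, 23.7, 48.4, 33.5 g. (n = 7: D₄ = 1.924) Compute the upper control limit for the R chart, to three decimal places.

97.956

R̄ = (58.6 + 60.9 + 61.7 + 73.3 + 47.2 + 23.7 + 48.4 + 33.5) / 8 = 407.3000 / 8 = 50.9125
UCL_R = D₄·R̄ = 1.924 × 50.9125 = 97.9557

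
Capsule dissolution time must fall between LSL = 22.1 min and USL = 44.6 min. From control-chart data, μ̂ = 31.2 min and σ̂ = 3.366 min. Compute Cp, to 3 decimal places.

1.114

Cp = (USL − LSL) / (6σ̂) = (44.6 − 22.1) / (6 × 3.366) = 22.5000 / 20.1960 = 1.1141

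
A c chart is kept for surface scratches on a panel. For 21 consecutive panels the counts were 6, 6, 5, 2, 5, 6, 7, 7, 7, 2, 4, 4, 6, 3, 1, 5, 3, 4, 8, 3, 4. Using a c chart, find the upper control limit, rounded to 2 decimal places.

c̄ = (6 + 6 + 5 + 2 + 5 + 6 + 7 + 7 + 7 + 2 + 4 + 4 + 6 + 3 + 1 + 5 + 3 + 4 + 8 + 3 + 4) / 21 = 98 / 21 = 4.6667
UCL = c̄ + 3√c̄ = 4.6667 + 3 × √4.6667 = 4.6667 + 3 × 2.1602 = 11.1474

11.15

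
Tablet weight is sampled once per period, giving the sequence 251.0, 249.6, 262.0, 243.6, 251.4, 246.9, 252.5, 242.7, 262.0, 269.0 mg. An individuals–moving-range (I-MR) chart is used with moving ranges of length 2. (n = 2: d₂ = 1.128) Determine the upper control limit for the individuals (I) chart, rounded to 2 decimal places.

278.54

X̄ = (251.0 + 249.6 + 262.0 + 243.6 + 251.4 + 246.9 + 252.5 + 242.7 + 262.0 + 269.0) / 10 = 253.0700
Moving ranges: 1.4, 12.4, 18.4, 7.8, 4.5, 5.6, 9.8, 19.3, 7.0; M̄R̄ = 86.2000 / 9 = 9.5778
UCL = X̄ + 3·M̄R̄/d₂ = 253.0700 + 3 × 9.5778 / 1.128 = 278.5428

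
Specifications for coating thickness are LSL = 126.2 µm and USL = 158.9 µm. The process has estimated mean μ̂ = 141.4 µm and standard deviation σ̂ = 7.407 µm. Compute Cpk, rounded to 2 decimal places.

Cpu = (USL − μ̂) / (3σ̂) = (158.9 − 141.4) / (3 × 7.407) = 0.7875; Cpl = (μ̂ − LSL) / (3σ̂) = (141.4 − 126.2) / (3 × 7.407) = 0.6840; Cpk = min(Cpu, Cpl) = 0.6840

0.68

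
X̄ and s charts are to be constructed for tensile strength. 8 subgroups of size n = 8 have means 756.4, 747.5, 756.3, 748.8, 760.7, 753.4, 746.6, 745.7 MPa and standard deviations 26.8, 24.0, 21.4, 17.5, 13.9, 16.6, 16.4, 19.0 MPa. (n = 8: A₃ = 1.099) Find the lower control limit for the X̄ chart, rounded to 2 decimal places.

730.55

X̄̄ = (756.4 + 747.5 + 756.3 + 748.8 + 760.7 + 753.4 + 746.6 + 745.7) / 8 = 751.9250
s̄ = (26.8 + 24.0 + 21.4 + 17.5 + 13.9 + 16.6 + 16.4 + 19.0) / 8 = 19.4500
LCL = X̄̄ − A₃·s̄ = 751.9250 − 1.099 × 19.4500 = 730.5494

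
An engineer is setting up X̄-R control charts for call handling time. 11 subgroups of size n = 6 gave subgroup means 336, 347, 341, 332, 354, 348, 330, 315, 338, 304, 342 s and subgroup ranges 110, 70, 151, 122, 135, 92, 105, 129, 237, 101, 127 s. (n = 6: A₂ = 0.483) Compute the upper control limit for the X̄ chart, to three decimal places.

395.732

X̄̄ = (336 + 347 + 341 + 332 + 354 + 348 + 330 + 315 + 338 + 304 + 342) / 11 = 3687.0000 / 11 = 335.1818
R̄ = (110 + 70 + 151 + 122 + 135 + 92 + 105 + 129 + 237 + 101 + 127) / 11 = 1379.0000 / 11 = 125.3636
UCL = X̄̄ + A₂·R̄ = 335.1818 + 0.483 × 125.3636 = 395.7325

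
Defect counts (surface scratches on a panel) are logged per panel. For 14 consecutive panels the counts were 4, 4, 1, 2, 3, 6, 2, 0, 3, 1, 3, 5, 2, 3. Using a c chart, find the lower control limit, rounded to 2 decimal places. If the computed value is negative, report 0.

c̄ = (4 + 4 + 1 + 2 + 3 + 6 + 2 + 0 + 3 + 1 + 3 + 5 + 2 + 3) / 14 = 39 / 14 = 2.7857
LCL = c̄ − 3√c̄ = 2.7857 − 3 × 1.6690 = -2.2214 → 0 (cannot be negative)

0.00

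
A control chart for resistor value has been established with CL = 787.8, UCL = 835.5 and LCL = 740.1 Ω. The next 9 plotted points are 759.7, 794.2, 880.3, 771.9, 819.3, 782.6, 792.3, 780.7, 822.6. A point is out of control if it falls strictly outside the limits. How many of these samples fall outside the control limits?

Compare each point to [740.1, 835.5]: sample 3 = 880.3 > UCL.

1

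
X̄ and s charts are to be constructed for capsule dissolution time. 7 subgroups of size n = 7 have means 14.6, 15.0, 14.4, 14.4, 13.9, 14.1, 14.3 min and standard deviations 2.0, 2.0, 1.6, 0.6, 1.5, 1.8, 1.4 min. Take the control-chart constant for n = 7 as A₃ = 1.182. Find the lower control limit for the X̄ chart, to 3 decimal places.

12.545

X̄̄ = (14.6 + 15.0 + 14.4 + 14.4 + 13.9 + 14.1 + 14.3) / 7 = 14.3857
s̄ = (2.0 + 2.0 + 1.6 + 0.6 + 1.5 + 1.8 + 1.4) / 7 = 1.5571
LCL = X̄̄ − A₃·s̄ = 14.3857 − 1.182 × 1.5571 = 12.5452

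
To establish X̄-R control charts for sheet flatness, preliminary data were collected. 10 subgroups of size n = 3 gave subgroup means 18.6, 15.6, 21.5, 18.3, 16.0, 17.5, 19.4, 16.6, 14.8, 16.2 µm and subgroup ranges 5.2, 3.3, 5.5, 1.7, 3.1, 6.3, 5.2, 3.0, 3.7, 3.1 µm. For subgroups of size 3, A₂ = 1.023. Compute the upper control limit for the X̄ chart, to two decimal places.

X̄̄ = (18.6 + 15.6 + 21.5 + 18.3 + 16.0 + 17.5 + 19.4 + 16.6 + 14.8 + 16.2) / 10 = 174.5000 / 10 = 17.4500
R̄ = (5.2 + 3.3 + 5.5 + 1.7 + 3.1 + 6.3 + 5.2 + 3.0 + 3.7 + 3.1) / 10 = 40.1000 / 10 = 4.0100
UCL = X̄̄ + A₂·R̄ = 17.4500 + 1.023 × 4.0100 = 21.5522

21.55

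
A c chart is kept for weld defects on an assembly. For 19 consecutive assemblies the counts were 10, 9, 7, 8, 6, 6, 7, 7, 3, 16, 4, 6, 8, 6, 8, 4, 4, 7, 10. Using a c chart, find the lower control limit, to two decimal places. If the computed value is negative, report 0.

c̄ = (10 + 9 + 7 + 8 + 6 + 6 + 7 + 7 + 3 + 16 + 4 + 6 + 8 + 6 + 8 + 4 + 4 + 7 + 10) / 19 = 136 / 19 = 7.1579
LCL = c̄ − 3√c̄ = 7.1579 − 3 × 2.6754 = -0.8684 → 0 (cannot be negative)

0.00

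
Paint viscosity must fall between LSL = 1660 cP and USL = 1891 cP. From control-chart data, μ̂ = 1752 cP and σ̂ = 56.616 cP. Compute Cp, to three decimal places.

0.680

Cp = (USL − LSL) / (6σ̂) = (1891 − 1660) / (6 × 56.616) = 231.0000 / 339.6960 = 0.6800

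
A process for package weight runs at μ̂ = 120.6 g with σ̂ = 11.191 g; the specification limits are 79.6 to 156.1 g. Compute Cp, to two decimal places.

1.14

Cp = (USL − LSL) / (6σ̂) = (156.1 − 79.6) / (6 × 11.191) = 76.5000 / 67.1460 = 1.1393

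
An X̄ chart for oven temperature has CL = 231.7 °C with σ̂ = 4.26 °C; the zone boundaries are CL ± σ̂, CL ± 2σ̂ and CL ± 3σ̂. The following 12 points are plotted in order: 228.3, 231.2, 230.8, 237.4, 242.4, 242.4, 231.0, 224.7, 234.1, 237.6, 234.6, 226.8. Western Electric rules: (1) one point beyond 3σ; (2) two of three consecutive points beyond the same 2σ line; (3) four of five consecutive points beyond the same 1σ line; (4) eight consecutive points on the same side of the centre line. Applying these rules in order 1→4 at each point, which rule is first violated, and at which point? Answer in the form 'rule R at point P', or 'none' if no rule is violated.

Zone of each point (C = within 1σ̂, B = 1σ̂–2σ̂, A = 2σ̂–3σ̂, * = beyond 3σ̂; sign = side of CL): 1:-C, 2:-C, 3:-C, 4:+B, 5:+A, 6:+A, 7:-C, 8:-B, 9:+C, 10:+B, 11:+C, 12:-B
Rule 2 (two of three consecutive points beyond the same 2σ limit) is satisfied at point 6.

rule 2 at point 6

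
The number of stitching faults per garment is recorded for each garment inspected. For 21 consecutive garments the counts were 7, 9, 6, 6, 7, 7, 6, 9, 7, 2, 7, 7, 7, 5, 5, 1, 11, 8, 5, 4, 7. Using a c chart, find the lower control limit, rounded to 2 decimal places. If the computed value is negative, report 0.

c̄ = (7 + 9 + 6 + 6 + 7 + 7 + 6 + 9 + 7 + 2 + 7 + 7 + 7 + 5 + 5 + 1 + 11 + 8 + 5 + 4 + 7) / 21 = 133 / 21 = 6.3333
LCL = c̄ − 3√c̄ = 6.3333 − 3 × 2.5166 = -1.2165 → 0 (cannot be negative)

0.00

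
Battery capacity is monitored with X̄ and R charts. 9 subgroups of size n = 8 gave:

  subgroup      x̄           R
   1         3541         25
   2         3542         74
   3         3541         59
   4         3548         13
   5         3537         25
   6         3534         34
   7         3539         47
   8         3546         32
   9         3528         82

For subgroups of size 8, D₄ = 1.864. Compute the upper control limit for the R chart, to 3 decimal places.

R̄ = (25 + 74 + 59 + 13 + 25 + 34 + 47 + 32 + 82) / 9 = 391.0000 / 9 = 43.4444
UCL_R = D₄·R̄ = 1.864 × 43.4444 = 80.9804

80.980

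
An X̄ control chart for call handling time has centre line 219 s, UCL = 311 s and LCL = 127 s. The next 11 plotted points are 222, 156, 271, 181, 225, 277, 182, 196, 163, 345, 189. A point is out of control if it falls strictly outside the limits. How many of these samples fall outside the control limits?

Compare each point to [127, 311]: sample 10 = 345 > UCL.

1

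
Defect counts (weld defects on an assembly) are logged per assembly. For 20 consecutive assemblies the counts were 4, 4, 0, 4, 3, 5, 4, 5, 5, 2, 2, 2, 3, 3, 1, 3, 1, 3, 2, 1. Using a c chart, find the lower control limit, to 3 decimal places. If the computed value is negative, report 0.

c̄ = (4 + 4 + 0 + 4 + 3 + 5 + 4 + 5 + 5 + 2 + 2 + 2 + 3 + 3 + 1 + 3 + 1 + 3 + 2 + 1) / 20 = 57 / 20 = 2.8500
LCL = c̄ − 3√c̄ = 2.8500 − 3 × 1.6882 = -2.2146 → 0 (cannot be negative)

0.000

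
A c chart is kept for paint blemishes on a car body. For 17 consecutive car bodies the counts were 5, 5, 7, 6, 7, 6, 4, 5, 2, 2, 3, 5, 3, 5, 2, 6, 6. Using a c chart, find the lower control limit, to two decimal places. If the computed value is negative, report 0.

c̄ = (5 + 5 + 7 + 6 + 7 + 6 + 4 + 5 + 2 + 2 + 3 + 5 + 3 + 5 + 2 + 6 + 6) / 17 = 79 / 17 = 4.6471
LCL = c̄ − 3√c̄ = 4.6471 − 3 × 2.1557 = -1.8201 → 0 (cannot be negative)

0.00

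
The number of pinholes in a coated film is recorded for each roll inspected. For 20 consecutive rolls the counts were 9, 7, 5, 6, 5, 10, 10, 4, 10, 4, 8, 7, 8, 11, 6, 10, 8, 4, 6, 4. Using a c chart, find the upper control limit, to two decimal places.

c̄ = (9 + 7 + 5 + 6 + 5 + 10 + 10 + 4 + 10 + 4 + 8 + 7 + 8 + 11 + 6 + 10 + 8 + 4 + 6 + 4) / 20 = 142 / 20 = 7.1000
UCL = c̄ + 3√c̄ = 7.1000 + 3 × √7.1000 = 7.1000 + 3 × 2.6646 = 15.0937

15.09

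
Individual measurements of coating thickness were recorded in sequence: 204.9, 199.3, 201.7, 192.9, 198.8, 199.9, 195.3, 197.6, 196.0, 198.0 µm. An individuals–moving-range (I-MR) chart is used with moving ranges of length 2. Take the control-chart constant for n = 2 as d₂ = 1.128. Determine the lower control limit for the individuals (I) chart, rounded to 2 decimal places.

X̄ = (204.9 + 199.3 + 201.7 + 192.9 + 198.8 + 199.9 + 195.3 + 197.6 + 196.0 + 198.0) / 10 = 198.4400
Moving ranges: 5.6, 2.4, 8.8, 5.9, 1.1, 4.6, 2.3, 1.6, 2.0; M̄R̄ = 34.3000 / 9 = 3.8111
LCL = X̄ − 3·M̄R̄/d₂ = 198.4400 − 3 × 3.8111 / 1.128 = 188.3041

188.30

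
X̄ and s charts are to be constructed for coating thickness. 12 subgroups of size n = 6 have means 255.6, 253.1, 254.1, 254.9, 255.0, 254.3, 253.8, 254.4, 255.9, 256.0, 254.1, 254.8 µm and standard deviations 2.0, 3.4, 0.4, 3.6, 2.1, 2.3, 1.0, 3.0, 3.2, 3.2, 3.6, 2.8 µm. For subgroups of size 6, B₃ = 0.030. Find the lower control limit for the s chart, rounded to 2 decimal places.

0.08

s̄ = (2.0 + 3.4 + 0.4 + 3.6 + 2.1 + 2.3 + 1.0 + 3.0 + 3.2 + 3.2 + 3.6 + 2.8) / 12 = 2.5500
LCL_s = B₃·s̄ = 0.030 × 2.5500 = 0.0765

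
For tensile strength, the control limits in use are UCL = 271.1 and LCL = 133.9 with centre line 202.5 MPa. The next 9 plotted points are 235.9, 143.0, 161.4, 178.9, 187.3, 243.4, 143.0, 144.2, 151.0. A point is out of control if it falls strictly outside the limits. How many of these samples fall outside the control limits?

0

All 9 points lie within [133.9, 271.1].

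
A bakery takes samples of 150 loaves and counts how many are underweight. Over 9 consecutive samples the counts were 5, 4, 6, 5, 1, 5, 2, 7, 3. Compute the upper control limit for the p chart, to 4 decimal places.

0.0687

p̄ = Σdᵢ / (k·n) = 38 / (9 × 150) = 0.02815
UCL = p̄ + 3·√(p̄(1−p̄)/n) = 0.02815 + 3 × √(0.02815×0.97185/150) = 0.02815 + 3 × 0.01350 = 0.06866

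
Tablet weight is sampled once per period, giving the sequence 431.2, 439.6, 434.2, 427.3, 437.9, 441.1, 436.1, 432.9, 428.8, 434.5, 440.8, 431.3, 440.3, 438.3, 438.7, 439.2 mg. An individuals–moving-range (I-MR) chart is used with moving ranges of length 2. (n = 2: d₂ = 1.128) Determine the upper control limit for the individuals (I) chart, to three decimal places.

449.982

X̄ = (431.2 + 439.6 + 434.2 + 427.3 + 437.9 + 441.1 + 436.1 + 432.9 + 428.8 + 434.5 + 440.8 + 431.3 + 440.3 + 438.3 + 438.7 + 439.2) / 16 = 435.7625
Moving ranges: 8.4, 5.4, 6.9, 10.6, 3.2, 5.0, 3.2, 4.1, 5.7, 6.3, 9.5, 9.0, 2.0, 0.4, 0.5; M̄R̄ = 80.2000 / 15 = 5.3467
UCL = X̄ + 3·M̄R̄/d₂ = 435.7625 + 3 × 5.3467 / 1.128 = 449.9824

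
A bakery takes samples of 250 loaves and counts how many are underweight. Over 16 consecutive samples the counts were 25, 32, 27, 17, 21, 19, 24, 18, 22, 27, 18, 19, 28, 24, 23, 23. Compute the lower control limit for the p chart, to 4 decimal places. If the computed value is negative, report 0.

0.0370

p̄ = Σdᵢ / (k·n) = 367 / (16 × 250) = 0.09175
LCL = p̄ − 3·√(p̄(1−p̄)/n) = 0.09175 − 3 × 0.01826 = 0.03698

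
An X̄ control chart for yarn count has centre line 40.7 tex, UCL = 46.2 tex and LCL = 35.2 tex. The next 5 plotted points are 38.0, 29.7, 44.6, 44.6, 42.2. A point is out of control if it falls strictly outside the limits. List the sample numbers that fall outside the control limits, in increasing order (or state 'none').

2

Compare each point to [35.2, 46.2]: sample 2 = 29.7 < LCL.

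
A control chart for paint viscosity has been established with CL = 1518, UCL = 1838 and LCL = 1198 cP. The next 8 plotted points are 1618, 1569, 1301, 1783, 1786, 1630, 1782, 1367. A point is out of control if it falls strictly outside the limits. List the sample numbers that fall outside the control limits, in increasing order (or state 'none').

none

All 8 points lie within [1198, 1838].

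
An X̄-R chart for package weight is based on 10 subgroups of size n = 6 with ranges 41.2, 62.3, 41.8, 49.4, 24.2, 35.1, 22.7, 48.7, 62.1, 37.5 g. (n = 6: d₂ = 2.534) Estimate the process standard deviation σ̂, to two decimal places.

R̄ = (41.2 + 62.3 + 41.8 + 49.4 + 24.2 + 35.1 + 22.7 + 48.7 + 62.1 + 37.5) / 10 = 42.5000
σ̂ = R̄ / d₂ = 42.5000 / 2.534 = 16.7719

16.77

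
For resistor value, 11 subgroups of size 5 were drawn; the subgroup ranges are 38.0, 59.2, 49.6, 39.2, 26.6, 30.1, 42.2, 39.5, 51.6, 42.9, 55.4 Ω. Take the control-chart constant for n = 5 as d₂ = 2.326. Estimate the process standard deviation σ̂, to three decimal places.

R̄ = (38.0 + 59.2 + 49.6 + 39.2 + 26.6 + 30.1 + 42.2 + 39.5 + 51.6 + 42.9 + 55.4) / 11 = 43.1182
σ̂ = R̄ / d₂ = 43.1182 / 2.326 = 18.5375

18.537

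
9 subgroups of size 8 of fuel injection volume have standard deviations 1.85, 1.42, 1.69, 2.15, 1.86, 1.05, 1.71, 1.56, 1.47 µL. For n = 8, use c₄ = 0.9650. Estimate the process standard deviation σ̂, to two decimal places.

1.70

s̄ = (1.85 + 1.42 + 1.69 + 2.15 + 1.86 + 1.05 + 1.71 + 1.56 + 1.47) / 9 = 1.6400
σ̂ = s̄ / c₄ = 1.6400 / 0.9650 = 1.6995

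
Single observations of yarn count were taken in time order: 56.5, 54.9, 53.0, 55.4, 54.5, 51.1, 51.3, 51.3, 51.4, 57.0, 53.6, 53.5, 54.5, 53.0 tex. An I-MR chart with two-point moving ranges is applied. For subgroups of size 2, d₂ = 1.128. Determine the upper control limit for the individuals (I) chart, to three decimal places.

58.164

X̄ = (56.5 + 54.9 + 53.0 + 55.4 + 54.5 + 51.1 + 51.3 + 51.3 + 51.4 + 57.0 + 53.6 + 53.5 + 54.5 + 53.0) / 14 = 53.6429
Moving ranges: 1.6, 1.9, 2.4, 0.9, 3.4, 0.2, 0.0, 0.1, 5.6, 3.4, 0.1, 1.0, 1.5; M̄R̄ = 22.1000 / 13 = 1.7000
UCL = X̄ + 3·M̄R̄/d₂ = 53.6429 + 3 × 1.7000 / 1.128 = 58.1641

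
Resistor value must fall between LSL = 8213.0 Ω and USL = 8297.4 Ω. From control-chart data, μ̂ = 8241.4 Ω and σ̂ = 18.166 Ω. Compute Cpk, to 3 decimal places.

Cpu = (USL − μ̂) / (3σ̂) = (8297.4 − 8241.4) / (3 × 18.166) = 1.0276; Cpl = (μ̂ − LSL) / (3σ̂) = (8241.4 − 8213.0) / (3 × 18.166) = 0.5211; Cpk = min(Cpu, Cpl) = 0.5211

0.521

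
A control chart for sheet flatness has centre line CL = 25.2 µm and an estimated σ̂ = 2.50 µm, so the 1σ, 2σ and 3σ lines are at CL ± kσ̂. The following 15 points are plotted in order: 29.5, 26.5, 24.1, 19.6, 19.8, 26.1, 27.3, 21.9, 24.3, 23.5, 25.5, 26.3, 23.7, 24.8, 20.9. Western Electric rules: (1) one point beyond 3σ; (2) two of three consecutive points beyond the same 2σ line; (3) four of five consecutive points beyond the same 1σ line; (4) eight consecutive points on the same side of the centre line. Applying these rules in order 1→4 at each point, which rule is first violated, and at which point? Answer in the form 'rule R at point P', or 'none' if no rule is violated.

rule 2 at point 5

Zone of each point (C = within 1σ̂, B = 1σ̂–2σ̂, A = 2σ̂–3σ̂, * = beyond 3σ̂; sign = side of CL): 1:+B, 2:+C, 3:-C, 4:-A, 5:-A, 6:+C, 7:+C, 8:-B, 9:-C, 10:-C, 11:+C, 12:+C, 13:-C, 14:-C, 15:-B
Rule 2 (two of three consecutive points beyond the same 2σ limit) is satisfied at point 5.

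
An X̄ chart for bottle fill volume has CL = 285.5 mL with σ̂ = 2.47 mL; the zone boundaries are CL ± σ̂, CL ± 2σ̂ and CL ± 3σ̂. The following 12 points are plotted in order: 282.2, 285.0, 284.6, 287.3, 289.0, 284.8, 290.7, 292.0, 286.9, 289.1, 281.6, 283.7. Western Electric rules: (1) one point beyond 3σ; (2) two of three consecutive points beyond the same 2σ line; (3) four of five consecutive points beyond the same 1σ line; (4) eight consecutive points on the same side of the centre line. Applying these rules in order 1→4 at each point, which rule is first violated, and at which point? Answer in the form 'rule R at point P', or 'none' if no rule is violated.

rule 2 at point 8

Zone of each point (C = within 1σ̂, B = 1σ̂–2σ̂, A = 2σ̂–3σ̂, * = beyond 3σ̂; sign = side of CL): 1:-B, 2:-C, 3:-C, 4:+C, 5:+B, 6:-C, 7:+A, 8:+A, 9:+C, 10:+B, 11:-B, 12:-C
Rule 2 (two of three consecutive points beyond the same 2σ limit) is satisfied at point 8.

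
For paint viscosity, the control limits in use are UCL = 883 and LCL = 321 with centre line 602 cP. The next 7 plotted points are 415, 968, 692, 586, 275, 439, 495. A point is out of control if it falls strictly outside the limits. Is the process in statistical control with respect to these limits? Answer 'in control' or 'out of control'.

Compare each point to [321, 883]: sample 2 = 968 > UCL; sample 5 = 275 < LCL.

out of control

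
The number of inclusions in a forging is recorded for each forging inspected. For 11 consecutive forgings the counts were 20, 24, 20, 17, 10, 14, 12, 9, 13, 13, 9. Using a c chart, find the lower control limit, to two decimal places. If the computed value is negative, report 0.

c̄ = (20 + 24 + 20 + 17 + 10 + 14 + 12 + 9 + 13 + 13 + 9) / 11 = 161 / 11 = 14.6364
LCL = c̄ − 3√c̄ = 14.6364 − 3 × 3.8258 = 3.1591

3.16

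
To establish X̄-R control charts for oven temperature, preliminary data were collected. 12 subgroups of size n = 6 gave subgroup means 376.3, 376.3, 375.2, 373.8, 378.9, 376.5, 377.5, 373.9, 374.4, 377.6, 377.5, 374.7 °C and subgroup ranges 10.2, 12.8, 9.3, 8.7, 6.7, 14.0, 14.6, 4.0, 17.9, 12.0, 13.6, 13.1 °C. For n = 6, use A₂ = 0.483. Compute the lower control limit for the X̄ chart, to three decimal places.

370.540

X̄̄ = (376.3 + 376.3 + 375.2 + 373.8 + 378.9 + 376.5 + 377.5 + 373.9 + 374.4 + 377.6 + 377.5 + 374.7) / 12 = 4512.6000 / 12 = 376.0500
R̄ = (10.2 + 12.8 + 9.3 + 8.7 + 6.7 + 14.0 + 14.6 + 4.0 + 17.9 + 12.0 + 13.6 + 13.1) / 12 = 136.9000 / 12 = 11.4083
LCL = X̄̄ − A₂·R̄ = 376.0500 − 0.483 × 11.4083 = 370.5398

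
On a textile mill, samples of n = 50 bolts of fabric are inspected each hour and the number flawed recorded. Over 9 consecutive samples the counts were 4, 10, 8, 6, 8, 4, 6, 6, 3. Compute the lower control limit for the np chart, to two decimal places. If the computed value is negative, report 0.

0.00

p̄ = Σdᵢ / (k·n) = 55 / (9 × 50) = 0.12222
LCL = np̄ − 3·√(np̄(1−p̄)) = 6.1111 − 3 × 2.3161 = -0.8371 → 0 (negative, so LCL = 0)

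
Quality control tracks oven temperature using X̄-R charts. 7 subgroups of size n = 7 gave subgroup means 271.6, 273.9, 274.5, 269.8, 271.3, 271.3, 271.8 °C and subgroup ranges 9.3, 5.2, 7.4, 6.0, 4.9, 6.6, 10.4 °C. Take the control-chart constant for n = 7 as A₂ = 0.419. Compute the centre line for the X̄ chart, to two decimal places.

X̄̄ = (271.6 + 273.9 + 274.5 + 269.8 + 271.3 + 271.3 + 271.8) / 7 = 1904.2000 / 7 = 272.0286
CL = X̄̄ = 272.0286

272.03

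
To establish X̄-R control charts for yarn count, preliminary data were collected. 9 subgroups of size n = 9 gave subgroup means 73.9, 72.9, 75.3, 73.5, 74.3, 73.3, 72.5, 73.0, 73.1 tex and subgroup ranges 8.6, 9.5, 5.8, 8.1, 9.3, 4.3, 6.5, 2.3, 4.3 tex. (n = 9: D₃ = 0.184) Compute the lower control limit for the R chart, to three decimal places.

R̄ = (8.6 + 9.5 + 5.8 + 8.1 + 9.3 + 4.3 + 6.5 + 2.3 + 4.3) / 9 = 58.7000 / 9 = 6.5222
LCL_R = D₃·R̄ = 0.184 × 6.5222 = 1.2001

1.200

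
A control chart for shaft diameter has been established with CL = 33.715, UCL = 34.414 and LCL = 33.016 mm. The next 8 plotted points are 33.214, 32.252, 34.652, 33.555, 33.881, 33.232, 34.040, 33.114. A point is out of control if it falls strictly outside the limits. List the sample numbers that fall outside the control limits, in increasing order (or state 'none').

2, 3

Compare each point to [33.016, 34.414]: sample 2 = 32.252 < LCL; sample 3 = 34.652 > UCL.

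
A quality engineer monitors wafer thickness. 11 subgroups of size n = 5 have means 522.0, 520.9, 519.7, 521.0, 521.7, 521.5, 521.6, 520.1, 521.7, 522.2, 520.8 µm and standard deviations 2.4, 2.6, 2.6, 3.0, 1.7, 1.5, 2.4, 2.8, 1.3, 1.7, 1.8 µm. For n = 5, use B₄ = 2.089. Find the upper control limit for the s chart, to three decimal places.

4.520

s̄ = (2.4 + 2.6 + 2.6 + 3.0 + 1.7 + 1.5 + 2.4 + 2.8 + 1.3 + 1.7 + 1.8) / 11 = 2.1636
UCL_s = B₄·s̄ = 2.089 × 2.1636 = 4.5198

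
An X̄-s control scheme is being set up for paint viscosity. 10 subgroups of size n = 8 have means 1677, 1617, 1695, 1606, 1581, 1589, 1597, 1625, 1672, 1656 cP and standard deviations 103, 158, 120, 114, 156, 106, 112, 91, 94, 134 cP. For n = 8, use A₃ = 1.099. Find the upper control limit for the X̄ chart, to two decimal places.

X̄̄ = (1677 + 1617 + 1695 + 1606 + 1581 + 1589 + 1597 + 1625 + 1672 + 1656) / 10 = 1631.5000
s̄ = (103 + 158 + 120 + 114 + 156 + 106 + 112 + 91 + 94 + 134) / 10 = 118.8000
UCL = X̄̄ + A₃·s̄ = 1631.5000 + 1.099 × 118.8000 = 1762.0612

1762.06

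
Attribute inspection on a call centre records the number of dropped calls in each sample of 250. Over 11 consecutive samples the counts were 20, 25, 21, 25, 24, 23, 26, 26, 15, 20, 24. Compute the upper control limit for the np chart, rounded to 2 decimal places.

p̄ = Σdᵢ / (k·n) = 249 / (11 × 250) = 0.09055
UCL = np̄ + 3·√(np̄(1−p̄)) = 22.6364 + 3 × √(22.6364×0.90945) = 22.6364 + 3 × 4.5373 = 36.2481

36.25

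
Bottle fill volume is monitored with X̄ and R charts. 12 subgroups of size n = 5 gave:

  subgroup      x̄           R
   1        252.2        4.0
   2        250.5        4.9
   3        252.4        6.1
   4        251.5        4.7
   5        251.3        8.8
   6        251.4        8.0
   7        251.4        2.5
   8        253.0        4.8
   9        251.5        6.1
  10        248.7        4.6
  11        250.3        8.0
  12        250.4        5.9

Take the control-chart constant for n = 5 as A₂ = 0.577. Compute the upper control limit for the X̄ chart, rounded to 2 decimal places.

X̄̄ = (252.2 + 250.5 + 252.4 + 251.5 + 251.3 + 251.4 + 251.4 + 253.0 + 251.5 + 248.7 + 250.3 + 250.4) / 12 = 3014.6000 / 12 = 251.2167
R̄ = (4.0 + 4.9 + 6.1 + 4.7 + 8.8 + 8.0 + 2.5 + 4.8 + 6.1 + 4.6 + 8.0 + 5.9) / 12 = 68.4000 / 12 = 5.7000
UCL = X̄̄ + A₂·R̄ = 251.2167 + 0.577 × 5.7000 = 254.5056

254.51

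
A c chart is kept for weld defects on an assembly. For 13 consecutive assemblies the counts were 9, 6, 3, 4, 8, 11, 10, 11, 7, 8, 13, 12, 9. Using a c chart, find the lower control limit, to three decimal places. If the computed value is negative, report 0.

0.000

c̄ = (9 + 6 + 3 + 4 + 8 + 11 + 10 + 11 + 7 + 8 + 13 + 12 + 9) / 13 = 111 / 13 = 8.5385
LCL = c̄ − 3√c̄ = 8.5385 − 3 × 2.9221 = -0.2277 → 0 (cannot be negative)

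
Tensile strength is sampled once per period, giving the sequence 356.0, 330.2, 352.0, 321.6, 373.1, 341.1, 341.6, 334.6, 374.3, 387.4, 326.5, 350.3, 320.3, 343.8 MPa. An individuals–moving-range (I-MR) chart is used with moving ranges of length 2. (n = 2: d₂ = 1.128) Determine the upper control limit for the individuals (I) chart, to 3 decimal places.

X̄ = (356.0 + 330.2 + 352.0 + 321.6 + 373.1 + 341.1 + 341.6 + 334.6 + 374.3 + 387.4 + 326.5 + 350.3 + 320.3 + 343.8) / 14 = 346.6286
Moving ranges: 25.8, 21.8, 30.4, 51.5, 32.0, 0.5, 7.0, 39.7, 13.1, 60.9, 23.8, 30.0, 23.5; M̄R̄ = 360.0000 / 13 = 27.6923
UCL = X̄ + 3·M̄R̄/d₂ = 346.6286 + 3 × 27.6923 / 1.128 = 420.2783

420.278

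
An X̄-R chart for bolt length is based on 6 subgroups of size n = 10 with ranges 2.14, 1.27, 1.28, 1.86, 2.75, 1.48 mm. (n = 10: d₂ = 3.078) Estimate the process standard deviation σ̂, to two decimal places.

0.58

R̄ = (2.14 + 1.27 + 1.28 + 1.86 + 2.75 + 1.48) / 6 = 1.7967
σ̂ = R̄ / d₂ = 1.7967 / 3.078 = 0.5837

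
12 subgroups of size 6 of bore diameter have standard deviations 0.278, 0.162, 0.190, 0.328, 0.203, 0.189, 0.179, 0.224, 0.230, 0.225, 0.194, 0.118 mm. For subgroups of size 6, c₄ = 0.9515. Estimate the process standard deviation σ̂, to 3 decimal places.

s̄ = (0.278 + 0.162 + 0.190 + 0.328 + 0.203 + 0.189 + 0.179 + 0.224 + 0.230 + 0.225 + 0.194 + 0.118) / 12 = 0.2100
σ̂ = s̄ / c₄ = 0.2100 / 0.9515 = 0.2207

0.221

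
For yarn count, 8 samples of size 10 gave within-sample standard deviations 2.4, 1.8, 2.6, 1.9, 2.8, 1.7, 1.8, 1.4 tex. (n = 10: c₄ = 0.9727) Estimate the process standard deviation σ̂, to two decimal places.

s̄ = (2.4 + 1.8 + 2.6 + 1.9 + 2.8 + 1.7 + 1.8 + 1.4) / 8 = 2.0500
σ̂ = s̄ / c₄ = 2.0500 / 0.9727 = 2.1075

2.11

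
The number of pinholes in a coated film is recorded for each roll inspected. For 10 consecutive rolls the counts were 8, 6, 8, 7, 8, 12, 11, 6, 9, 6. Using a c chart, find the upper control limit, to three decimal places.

16.638

c̄ = (8 + 6 + 8 + 7 + 8 + 12 + 11 + 6 + 9 + 6) / 10 = 81 / 10 = 8.1000
UCL = c̄ + 3√c̄ = 8.1000 + 3 × √8.1000 = 8.1000 + 3 × 2.8460 = 16.6381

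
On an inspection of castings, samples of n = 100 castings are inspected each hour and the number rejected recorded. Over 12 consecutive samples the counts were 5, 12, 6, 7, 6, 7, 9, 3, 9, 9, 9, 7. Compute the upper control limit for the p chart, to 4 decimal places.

p̄ = Σdᵢ / (k·n) = 89 / (12 × 100) = 0.07417
UCL = p̄ + 3·√(p̄(1−p̄)/n) = 0.07417 + 3 × √(0.07417×0.92583/100) = 0.07417 + 3 × 0.02620 = 0.15278

0.1528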